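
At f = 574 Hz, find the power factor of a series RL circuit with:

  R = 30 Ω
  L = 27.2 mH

Step 1 — Angular frequency: ω = 2π·f = 2π·574 = 3607 rad/s.
Step 2 — Component impedances:
  R: Z = R = 30 Ω
  L: Z = jωL = j·3607·0.0272 = 0 + j98.1 Ω
Step 3 — Series combination: Z_total = R + L = 30 + j98.1 Ω = 102.6∠73.0° Ω.
Step 4 — Power factor: PF = cos(φ) = Re(Z)/|Z| = 30/102.6 = 0.2924.
Step 5 — Type: Im(Z) = 98.1 ⇒ lagging (phase φ = 73.0°).

PF = 0.2924 (lagging, φ = 73.0°)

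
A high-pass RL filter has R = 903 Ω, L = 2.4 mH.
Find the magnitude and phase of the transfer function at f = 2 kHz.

Step 1 — Angular frequency: ω = 2π·2000 = 1.257e+04 rad/s.
Step 2 — Transfer function: H(jω) = jωL/(R + jωL).
Step 3 — Numerator jωL = j·30.16; denominator R + jωL = 903 + j30.16.
Step 4 — H = 0.001114 + j0.03336.
Step 5 — Magnitude: |H| = 0.03338 (-29.5 dB); phase: φ = 88.1°.

|H| = 0.03338 (-29.5 dB), φ = 88.1°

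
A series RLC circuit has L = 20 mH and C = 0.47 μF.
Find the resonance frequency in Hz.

Step 1 — Resonance condition Im(Z)=0 gives ω₀ = 1/√(LC).
Step 2 — ω₀ = 1/√(0.02·4.7e-07) = 1.031e+04 rad/s.
Step 3 — f₀ = ω₀/(2π) = 1642 Hz.

f₀ = 1642 Hz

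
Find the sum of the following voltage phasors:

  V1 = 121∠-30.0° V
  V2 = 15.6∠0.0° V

Step 1 — Convert each phasor to rectangular form:
  V1 = 121·(cos(-30.0°) + j·sin(-30.0°)) = 104.8 - j60.5 V
  V2 = 15.6·(cos(0.0°) + j·sin(0.0°)) = 15.6 V
Step 2 — Sum components: V_total = 120.4 - j60.5 V.
Step 3 — Convert to polar: |V_total| = 134.7 V, ∠V_total = -26.7°.

V_total = 134.7∠-26.7° V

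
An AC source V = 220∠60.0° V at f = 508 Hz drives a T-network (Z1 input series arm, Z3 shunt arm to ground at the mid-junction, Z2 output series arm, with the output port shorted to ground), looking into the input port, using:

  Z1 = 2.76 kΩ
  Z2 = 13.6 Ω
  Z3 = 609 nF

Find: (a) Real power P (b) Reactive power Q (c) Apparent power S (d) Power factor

Step 1 — Angular frequency: ω = 2π·f = 2π·508 = 3192 rad/s.
Step 2 — Component impedances:
  Z1: Z = R = 2760 Ω
  Z2: Z = R = 13.6 Ω
  Z3: Z = 1/(jωC) = -j/(ω·C) = 0 - j514.4 Ω
Step 3 — With the output port shorted to ground, the output series arm Z2 runs from the junction to ground; the shunt arm Z3 also runs from the junction to ground. They appear in parallel: Z3 || Z2 = 13.59 - j0.3593 Ω.
Step 4 — Series with input arm Z1: Z_in = Z1 + (Z3 || Z2) = 2774 - j0.3593 Ω = 2774∠-0.0° Ω.
Step 5 — Source phasor: V = 220∠60.0° V = 110 + j190.5 V.
Step 6 — Current: I = V / Z = 0.03965 + j0.0687 A = 0.07932∠60.0° A.
Step 7 — Complex power: S = V·I* = 17.45 - j0.00226 VA.
Step 8 — Real power: P = Re(S) = 17.45 W.
Step 9 — Reactive power: Q = Im(S) = -0.00226 VAR.
Step 10 — Apparent power: |S| = 17.45 VA.
Step 11 — Power factor: PF = P/|S| = 1 (leading).

(a) P = 17.45 W  (b) Q = -0.00226 VAR  (c) S = 17.45 VA  (d) PF = 1 (leading)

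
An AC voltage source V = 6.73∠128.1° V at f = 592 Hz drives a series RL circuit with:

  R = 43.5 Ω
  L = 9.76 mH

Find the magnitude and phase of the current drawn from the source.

Step 1 — Angular frequency: ω = 2π·f = 2π·592 = 3720 rad/s.
Step 2 — Component impedances:
  R: Z = R = 43.5 Ω
  L: Z = jωL = j·3720·0.00976 = 0 + j36.3 Ω
Step 3 — Series combination: Z_total = R + L = 43.5 + j36.3 Ω = 56.66∠39.8° Ω.
Step 4 — Source phasor: V = 6.73∠128.1° V = -4.153 + j5.296 V.
Step 5 — Ohm's law: I = V / Z_total = (-4.153 + j5.296) / (43.5 + j36.3) = 0.003622 + j0.1187 A.
Step 6 — Convert to polar: |I| = 0.1188 A, ∠I = 88.3°.

I = 0.1188∠88.3° A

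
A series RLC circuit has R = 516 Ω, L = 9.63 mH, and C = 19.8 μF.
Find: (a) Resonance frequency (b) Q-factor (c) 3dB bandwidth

Step 1 — Resonance: ω₀ = 1/√(LC) = 1/√(0.00963·1.98e-05) = 2290 rad/s.
Step 2 — f₀ = ω₀/(2π) = 364.5 Hz.
Step 3 — Series Q: Q = ω₀L/R = 2290·0.00963/516 = 0.04274.
Step 4 — Bandwidth: Δω = ω₀/Q = 5.358e+04 rad/s; BW = Δω/(2π) = 8528 Hz.

(a) f₀ = 364.5 Hz  (b) Q = 0.04274  (c) BW = 8528 Hz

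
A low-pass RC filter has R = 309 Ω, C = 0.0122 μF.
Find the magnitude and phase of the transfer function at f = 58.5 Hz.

Step 1 — Angular frequency: ω = 2π·58.5 = 367.6 rad/s.
Step 2 — Transfer function: H(jω) = 1/(1 + jωRC).
Step 3 — Denominator: 1 + jωRC = 1 + j·367.6·309·1.22e-08 = 1 + j0.001386.
Step 4 — H = 1 - j0.001386.
Step 5 — Magnitude: |H| = 1 (-0.0 dB); phase: φ = -0.1°.

|H| = 1 (-0.0 dB), φ = -0.1°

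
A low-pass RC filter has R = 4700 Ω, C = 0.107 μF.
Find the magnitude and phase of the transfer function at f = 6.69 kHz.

Step 1 — Angular frequency: ω = 2π·6690 = 4.203e+04 rad/s.
Step 2 — Transfer function: H(jω) = 1/(1 + jωRC).
Step 3 — Denominator: 1 + jωRC = 1 + j·4.203e+04·4700·1.07e-07 = 1 + j21.14.
Step 4 — H = 0.002233 - j0.0472.
Step 5 — Magnitude: |H| = 0.04725 (-26.5 dB); phase: φ = -87.3°.

|H| = 0.04725 (-26.5 dB), φ = -87.3°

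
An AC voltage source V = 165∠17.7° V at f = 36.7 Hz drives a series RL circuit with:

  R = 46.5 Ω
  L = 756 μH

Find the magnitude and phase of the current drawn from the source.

Step 1 — Angular frequency: ω = 2π·f = 2π·36.7 = 230.6 rad/s.
Step 2 — Component impedances:
  R: Z = R = 46.5 Ω
  L: Z = jωL = j·230.6·0.000756 = 0 + j0.1743 Ω
Step 3 — Series combination: Z_total = R + L = 46.5 + j0.1743 Ω = 46.5∠0.2° Ω.
Step 4 — Source phasor: V = 165∠17.7° V = 157.2 + j50.17 V.
Step 5 — Ohm's law: I = V / Z_total = (157.2 + j50.17) / (46.5 + j0.1743) = 3.384 + j1.066 A.
Step 6 — Convert to polar: |I| = 3.548 A, ∠I = 17.5°.

I = 3.548∠17.5° A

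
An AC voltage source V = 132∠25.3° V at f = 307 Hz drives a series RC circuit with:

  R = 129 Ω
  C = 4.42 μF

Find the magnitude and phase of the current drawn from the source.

Step 1 — Angular frequency: ω = 2π·f = 2π·307 = 1929 rad/s.
Step 2 — Component impedances:
  R: Z = R = 129 Ω
  C: Z = 1/(jωC) = -j/(ω·C) = 0 - j117.3 Ω
Step 3 — Series combination: Z_total = R + C = 129 - j117.3 Ω = 174.3∠-42.3° Ω.
Step 4 — Source phasor: V = 132∠25.3° V = 119.3 + j56.41 V.
Step 5 — Ohm's law: I = V / Z_total = (119.3 + j56.41) / (129 - j117.3) = 0.2888 + j0.6999 A.
Step 6 — Convert to polar: |I| = 0.7571 A, ∠I = 67.6°.

I = 0.7571∠67.6° A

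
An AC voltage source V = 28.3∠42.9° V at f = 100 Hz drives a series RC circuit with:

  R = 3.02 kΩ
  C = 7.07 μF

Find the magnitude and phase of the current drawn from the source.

Step 1 — Angular frequency: ω = 2π·f = 2π·100 = 628.3 rad/s.
Step 2 — Component impedances:
  R: Z = R = 3020 Ω
  C: Z = 1/(jωC) = -j/(ω·C) = 0 - j225.1 Ω
Step 3 — Series combination: Z_total = R + C = 3020 - j225.1 Ω = 3028∠-4.3° Ω.
Step 4 — Source phasor: V = 28.3∠42.9° V = 20.73 + j19.26 V.
Step 5 — Ohm's law: I = V / Z_total = (20.73 + j19.26) / (3020 - j225.1) = 0.006354 + j0.006853 A.
Step 6 — Convert to polar: |I| = 0.009345 A, ∠I = 47.2°.

I = 0.009345∠47.2° A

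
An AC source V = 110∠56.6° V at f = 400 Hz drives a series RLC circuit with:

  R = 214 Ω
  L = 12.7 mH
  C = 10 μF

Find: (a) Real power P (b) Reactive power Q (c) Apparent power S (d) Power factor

Step 1 — Angular frequency: ω = 2π·f = 2π·400 = 2513 rad/s.
Step 2 — Component impedances:
  R: Z = R = 214 Ω
  L: Z = jωL = j·2513·0.0127 = 0 + j31.92 Ω
  C: Z = 1/(jωC) = -j/(ω·C) = 0 - j39.79 Ω
Step 3 — Series combination: Z_total = R + L + C = 214 - j7.87 Ω = 214.1∠-2.1° Ω.
Step 4 — Source phasor: V = 110∠56.6° V = 60.55 + j91.83 V.
Step 5 — Current: I = V / Z = 0.2668 + j0.4389 A = 0.5137∠58.7° A.
Step 6 — Complex power: S = V·I* = 56.47 - j2.077 VA.
Step 7 — Real power: P = Re(S) = 56.47 W.
Step 8 — Reactive power: Q = Im(S) = -2.077 VAR.
Step 9 — Apparent power: |S| = 56.5 VA.
Step 10 — Power factor: PF = P/|S| = 0.9993 (leading).

(a) P = 56.47 W  (b) Q = -2.077 VAR  (c) S = 56.5 VA  (d) PF = 0.9993 (leading)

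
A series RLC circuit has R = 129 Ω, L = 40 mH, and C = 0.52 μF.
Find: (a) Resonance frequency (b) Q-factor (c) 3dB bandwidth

Step 1 — Resonance condition Im(Z)=0 gives ω₀ = 1/√(LC).
Step 2 — ω₀ = 1/√(0.04·5.2e-07) = 6934 rad/s.
Step 3 — f₀ = ω₀/(2π) = 1104 Hz.
Step 4 — Series Q: Q = ω₀L/R = 6934·0.04/129 = 2.15.
Step 5 — 3dB bandwidth: Δω = ω₀/Q = 3225 rad/s; BW = Δω/(2π) = 513.3 Hz.

(a) f₀ = 1104 Hz  (b) Q = 2.15  (c) BW = 513.3 Hz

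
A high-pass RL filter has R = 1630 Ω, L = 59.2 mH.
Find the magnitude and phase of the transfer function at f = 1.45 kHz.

Step 1 — Angular frequency: ω = 2π·1450 = 9111 rad/s.
Step 2 — Transfer function: H(jω) = jωL/(R + jωL).
Step 3 — Numerator jωL = j·539.3; denominator R + jωL = 1630 + j539.3.
Step 4 — H = 0.09868 + j0.2982.
Step 5 — Magnitude: |H| = 0.3141 (-10.1 dB); phase: φ = 71.7°.

|H| = 0.3141 (-10.1 dB), φ = 71.7°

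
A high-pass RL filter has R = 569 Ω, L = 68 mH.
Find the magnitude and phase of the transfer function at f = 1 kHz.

Step 1 — Angular frequency: ω = 2π·1000 = 6283 rad/s.
Step 2 — Transfer function: H(jω) = jωL/(R + jωL).
Step 3 — Numerator jωL = j·427.3; denominator R + jωL = 569 + j427.3.
Step 4 — H = 0.3605 + j0.4802.
Step 5 — Magnitude: |H| = 0.6005 (-4.4 dB); phase: φ = 53.1°.

|H| = 0.6005 (-4.4 dB), φ = 53.1°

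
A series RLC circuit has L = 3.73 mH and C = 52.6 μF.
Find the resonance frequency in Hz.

Step 1 — Resonance condition Im(Z)=0 gives ω₀ = 1/√(LC).
Step 2 — ω₀ = 1/√(0.00373·5.26e-05) = 2258 rad/s.
Step 3 — f₀ = ω₀/(2π) = 359.3 Hz.

f₀ = 359.3 Hz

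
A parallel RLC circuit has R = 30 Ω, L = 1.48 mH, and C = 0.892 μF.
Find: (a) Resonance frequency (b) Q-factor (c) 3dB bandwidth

Step 1 — Resonance: ω₀ = 1/√(LC) = 1/√(0.00148·8.92e-07) = 2.752e+04 rad/s.
Step 2 — f₀ = ω₀/(2π) = 4380 Hz.
Step 3 — Parallel Q: Q = R/(ω₀L) = 30/(2.752e+04·0.00148) = 0.7365.
Step 4 — Bandwidth: Δω = ω₀/Q = 3.737e+04 rad/s; BW = Δω/(2π) = 5947 Hz.

(a) f₀ = 4380 Hz  (b) Q = 0.7365  (c) BW = 5947 Hz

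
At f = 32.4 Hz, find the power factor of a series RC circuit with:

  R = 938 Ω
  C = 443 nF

Step 1 — Angular frequency: ω = 2π·f = 2π·32.4 = 203.6 rad/s.
Step 2 — Component impedances:
  R: Z = R = 938 Ω
  C: Z = 1/(jωC) = -j/(ω·C) = 0 - j1.109e+04 Ω
Step 3 — Series combination: Z_total = R + C = 938 - j1.109e+04 Ω = 1.113e+04∠-85.2° Ω.
Step 4 — Power factor: PF = cos(φ) = Re(Z)/|Z| = 938/11128 = 0.08429.
Step 5 — Type: Im(Z) = -1.109e+04 ⇒ leading (phase φ = -85.2°).

PF = 0.08429 (leading, φ = -85.2°)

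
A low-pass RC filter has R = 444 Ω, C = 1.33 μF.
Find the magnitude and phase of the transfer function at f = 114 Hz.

Step 1 — Angular frequency: ω = 2π·114 = 716.3 rad/s.
Step 2 — Transfer function: H(jω) = 1/(1 + jωRC).
Step 3 — Denominator: 1 + jωRC = 1 + j·716.3·444·1.33e-06 = 1 + j0.423.
Step 4 — H = 0.8482 - j0.3588.
Step 5 — Magnitude: |H| = 0.921 (-0.7 dB); phase: φ = -22.9°.

|H| = 0.921 (-0.7 dB), φ = -22.9°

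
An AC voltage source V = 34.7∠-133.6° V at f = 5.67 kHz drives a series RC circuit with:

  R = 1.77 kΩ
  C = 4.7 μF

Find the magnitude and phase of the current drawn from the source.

Step 1 — Angular frequency: ω = 2π·f = 2π·5670 = 3.563e+04 rad/s.
Step 2 — Component impedances:
  R: Z = R = 1770 Ω
  C: Z = 1/(jωC) = -j/(ω·C) = 0 - j5.972 Ω
Step 3 — Series combination: Z_total = R + C = 1770 - j5.972 Ω = 1770∠-0.2° Ω.
Step 4 — Source phasor: V = 34.7∠-133.6° V = -23.93 - j25.13 V.
Step 5 — Ohm's law: I = V / Z_total = (-23.93 - j25.13) / (1770 - j5.972) = -0.01347 - j0.01424 A.
Step 6 — Convert to polar: |I| = 0.0196 A, ∠I = -133.4°.

I = 0.0196∠-133.4° A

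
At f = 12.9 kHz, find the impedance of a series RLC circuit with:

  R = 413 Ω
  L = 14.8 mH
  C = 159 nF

Step 1 — Angular frequency: ω = 2π·f = 2π·1.29e+04 = 8.105e+04 rad/s.
Step 2 — Component impedances:
  R: Z = R = 413 Ω
  L: Z = jωL = j·8.105e+04·0.0148 = 0 + j1200 Ω
  C: Z = 1/(jωC) = -j/(ω·C) = 0 - j77.59 Ω
Step 3 — Series combination: Z_total = R + L + C = 413 + j1122 Ω = 1196∠69.8° Ω.

Z = 413 + j1122 Ω = 1196∠69.8° Ω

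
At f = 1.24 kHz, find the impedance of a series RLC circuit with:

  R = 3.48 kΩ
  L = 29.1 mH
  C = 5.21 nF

Step 1 — Angular frequency: ω = 2π·f = 2π·1240 = 7791 rad/s.
Step 2 — Component impedances:
  R: Z = R = 3480 Ω
  L: Z = jωL = j·7791·0.0291 = 0 + j226.7 Ω
  C: Z = 1/(jωC) = -j/(ω·C) = 0 - j2.464e+04 Ω
Step 3 — Series combination: Z_total = R + L + C = 3480 - j2.441e+04 Ω = 2.466e+04∠-81.9° Ω.

Z = 3480 - j2.441e+04 Ω = 2.466e+04∠-81.9° Ω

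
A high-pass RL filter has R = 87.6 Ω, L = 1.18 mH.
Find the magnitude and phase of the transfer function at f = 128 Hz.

Step 1 — Angular frequency: ω = 2π·128 = 804.2 rad/s.
Step 2 — Transfer function: H(jω) = jωL/(R + jωL).
Step 3 — Numerator jωL = j·0.949; denominator R + jωL = 87.6 + j0.949.
Step 4 — H = 0.0001174 + j0.01083.
Step 5 — Magnitude: |H| = 0.01083 (-39.3 dB); phase: φ = 89.4°.

|H| = 0.01083 (-39.3 dB), φ = 89.4°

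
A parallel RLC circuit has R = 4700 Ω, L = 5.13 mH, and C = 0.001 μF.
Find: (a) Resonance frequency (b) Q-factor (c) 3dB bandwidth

Step 1 — Resonance: ω₀ = 1/√(LC) = 1/√(0.00513·1e-09) = 4.415e+05 rad/s.
Step 2 — f₀ = ω₀/(2π) = 7.027e+04 Hz.
Step 3 — Parallel Q: Q = R/(ω₀L) = 4700/(4.415e+05·0.00513) = 2.075.
Step 4 — Bandwidth: Δω = ω₀/Q = 2.128e+05 rad/s; BW = Δω/(2π) = 3.386e+04 Hz.

(a) f₀ = 7.027e+04 Hz  (b) Q = 2.075  (c) BW = 3.386e+04 Hz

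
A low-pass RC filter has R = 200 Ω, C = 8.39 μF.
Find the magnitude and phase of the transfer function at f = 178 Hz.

Step 1 — Angular frequency: ω = 2π·178 = 1118 rad/s.
Step 2 — Transfer function: H(jω) = 1/(1 + jωRC).
Step 3 — Denominator: 1 + jωRC = 1 + j·1118·200·8.39e-06 = 1 + j1.877.
Step 4 — H = 0.2211 - j0.415.
Step 5 — Magnitude: |H| = 0.4703 (-6.6 dB); phase: φ = -61.9°.

|H| = 0.4703 (-6.6 dB), φ = -61.9°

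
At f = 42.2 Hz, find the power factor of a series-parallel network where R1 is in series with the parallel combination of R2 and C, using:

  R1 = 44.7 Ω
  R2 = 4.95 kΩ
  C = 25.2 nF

Step 1 — Angular frequency: ω = 2π·f = 2π·42.2 = 265.2 rad/s.
Step 2 — Component impedances:
  R1: Z = R = 44.7 Ω
  R2: Z = R = 4950 Ω
  C: Z = 1/(jωC) = -j/(ω·C) = 0 - j1.497e+05 Ω
Step 3 — Parallel branch: R2 || C = 1/(1/R2 + 1/C) = 4945 - j163.5 Ω.
Step 4 — Series with R1: Z_total = R1 + (R2 || C) = 4989 - j163.5 Ω = 4992∠-1.9° Ω.
Step 5 — Power factor: PF = cos(φ) = Re(Z)/|Z| = 4989.3/4992 = 0.9995.
Step 6 — Type: Im(Z) = -163.5 ⇒ leading (phase φ = -1.9°).

PF = 0.9995 (leading, φ = -1.9°)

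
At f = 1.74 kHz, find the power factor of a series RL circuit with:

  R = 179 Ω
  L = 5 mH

Step 1 — Angular frequency: ω = 2π·f = 2π·1740 = 1.093e+04 rad/s.
Step 2 — Component impedances:
  R: Z = R = 179 Ω
  L: Z = jωL = j·1.093e+04·0.005 = 0 + j54.66 Ω
Step 3 — Series combination: Z_total = R + L = 179 + j54.66 Ω = 187.2∠17.0° Ω.
Step 4 — Power factor: PF = cos(φ) = Re(Z)/|Z| = 179/187.16 = 0.9564.
Step 5 — Type: Im(Z) = 54.66 ⇒ lagging (phase φ = 17.0°).

PF = 0.9564 (lagging, φ = 17.0°)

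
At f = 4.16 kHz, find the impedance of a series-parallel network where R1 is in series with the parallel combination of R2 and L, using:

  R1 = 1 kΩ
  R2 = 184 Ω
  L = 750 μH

Step 1 — Angular frequency: ω = 2π·f = 2π·4160 = 2.614e+04 rad/s.
Step 2 — Component impedances:
  R1: Z = R = 1000 Ω
  R2: Z = R = 184 Ω
  L: Z = jωL = j·2.614e+04·0.00075 = 0 + j19.6 Ω
Step 3 — Parallel branch: R2 || L = 1/(1/R2 + 1/L) = 2.065 + j19.38 Ω.
Step 4 — Series with R1: Z_total = R1 + (R2 || L) = 1002 + j19.38 Ω = 1002∠1.1° Ω.

Z = 1002 + j19.38 Ω = 1002∠1.1° Ω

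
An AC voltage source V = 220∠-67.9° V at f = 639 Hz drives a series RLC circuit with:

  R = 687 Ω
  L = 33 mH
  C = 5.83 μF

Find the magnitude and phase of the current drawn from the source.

Step 1 — Angular frequency: ω = 2π·f = 2π·639 = 4015 rad/s.
Step 2 — Component impedances:
  R: Z = R = 687 Ω
  L: Z = jωL = j·4015·0.033 = 0 + j132.5 Ω
  C: Z = 1/(jωC) = -j/(ω·C) = 0 - j42.72 Ω
Step 3 — Series combination: Z_total = R + L + C = 687 + j89.77 Ω = 692.8∠7.4° Ω.
Step 4 — Source phasor: V = 220∠-67.9° V = 82.77 - j203.8 V.
Step 5 — Ohm's law: I = V / Z_total = (82.77 - j203.8) / (687 + j89.77) = 0.08034 - j0.3072 A.
Step 6 — Convert to polar: |I| = 0.3175 A, ∠I = -75.3°.

I = 0.3175∠-75.3° A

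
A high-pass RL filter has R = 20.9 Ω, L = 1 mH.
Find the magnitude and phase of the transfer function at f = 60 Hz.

Step 1 — Angular frequency: ω = 2π·60 = 377 rad/s.
Step 2 — Transfer function: H(jω) = jωL/(R + jωL).
Step 3 — Numerator jωL = j·0.377; denominator R + jωL = 20.9 + j0.377.
Step 4 — H = 0.0003253 + j0.01803.
Step 5 — Magnitude: |H| = 0.01803 (-34.9 dB); phase: φ = 89.0°.

|H| = 0.01803 (-34.9 dB), φ = 89.0°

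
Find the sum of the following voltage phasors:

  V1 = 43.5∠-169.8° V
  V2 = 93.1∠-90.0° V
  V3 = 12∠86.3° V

Step 1 — Convert each phasor to rectangular form:
  V1 = 43.5·(cos(-169.8°) + j·sin(-169.8°)) = -42.81 - j7.703 V
  V2 = 93.1·(cos(-90.0°) + j·sin(-90.0°)) = 0 - j93.1 V
  V3 = 12·(cos(86.3°) + j·sin(86.3°)) = 0.7744 + j11.97 V
Step 2 — Sum components: V_total = -42.04 - j88.83 V.
Step 3 — Convert to polar: |V_total| = 98.27 V, ∠V_total = -115.3°.

V_total = 98.27∠-115.3° V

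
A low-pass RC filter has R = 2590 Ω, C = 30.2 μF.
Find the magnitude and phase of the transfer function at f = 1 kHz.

Step 1 — Angular frequency: ω = 2π·1000 = 6283 rad/s.
Step 2 — Transfer function: H(jω) = 1/(1 + jωRC).
Step 3 — Denominator: 1 + jωRC = 1 + j·6283·2590·3.02e-05 = 1 + j491.5.
Step 4 — H = 4.14e-06 - j0.002035.
Step 5 — Magnitude: |H| = 0.002035 (-53.8 dB); phase: φ = -89.9°.

|H| = 0.002035 (-53.8 dB), φ = -89.9°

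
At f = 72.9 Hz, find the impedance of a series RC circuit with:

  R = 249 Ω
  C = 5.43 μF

Step 1 — Angular frequency: ω = 2π·f = 2π·72.9 = 458 rad/s.
Step 2 — Component impedances:
  R: Z = R = 249 Ω
  C: Z = 1/(jωC) = -j/(ω·C) = 0 - j402.1 Ω
Step 3 — Series combination: Z_total = R + C = 249 - j402.1 Ω = 472.9∠-58.2° Ω.

Z = 249 - j402.1 Ω = 472.9∠-58.2° Ω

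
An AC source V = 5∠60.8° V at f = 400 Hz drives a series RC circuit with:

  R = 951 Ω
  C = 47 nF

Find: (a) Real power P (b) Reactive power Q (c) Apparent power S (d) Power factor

Step 1 — Angular frequency: ω = 2π·f = 2π·400 = 2513 rad/s.
Step 2 — Component impedances:
  R: Z = R = 951 Ω
  C: Z = 1/(jωC) = -j/(ω·C) = 0 - j8466 Ω
Step 3 — Series combination: Z_total = R + C = 951 - j8466 Ω = 8519∠-83.6° Ω.
Step 4 — Source phasor: V = 5∠60.8° V = 2.439 + j4.365 V.
Step 5 — Current: I = V / Z = -0.0004772 + j0.0003417 A = 0.0005869∠144.4° A.
Step 6 — Complex power: S = V·I* = 0.0003276 - j0.002916 VA.
Step 7 — Real power: P = Re(S) = 0.0003276 W.
Step 8 — Reactive power: Q = Im(S) = -0.002916 VAR.
Step 9 — Apparent power: |S| = 0.002935 VA.
Step 10 — Power factor: PF = P/|S| = 0.1116 (leading).

(a) P = 0.0003276 W  (b) Q = -0.002916 VAR  (c) S = 0.002935 VA  (d) PF = 0.1116 (leading)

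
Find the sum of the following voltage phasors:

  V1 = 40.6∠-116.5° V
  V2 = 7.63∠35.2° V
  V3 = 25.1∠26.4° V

Step 1 — Convert each phasor to rectangular form:
  V1 = 40.6·(cos(-116.5°) + j·sin(-116.5°)) = -18.12 - j36.33 V
  V2 = 7.63·(cos(35.2°) + j·sin(35.2°)) = 6.235 + j4.398 V
  V3 = 25.1·(cos(26.4°) + j·sin(26.4°)) = 22.48 + j11.16 V
Step 2 — Sum components: V_total = 10.6 - j20.78 V.
Step 3 — Convert to polar: |V_total| = 23.32 V, ∠V_total = -63.0°.

V_total = 23.32∠-63.0° V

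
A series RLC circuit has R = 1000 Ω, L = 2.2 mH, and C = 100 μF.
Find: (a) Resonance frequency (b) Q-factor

Step 1 — Resonance condition Im(Z)=0 gives ω₀ = 1/√(LC).
Step 2 — ω₀ = 1/√(0.0022·0.0001) = 2132 rad/s.
Step 3 — f₀ = ω₀/(2π) = 339.3 Hz.
Step 4 — Series Q: Q = ω₀L/R = 2132·0.0022/1000 = 0.00469.

(a) f₀ = 339.3 Hz  (b) Q = 0.00469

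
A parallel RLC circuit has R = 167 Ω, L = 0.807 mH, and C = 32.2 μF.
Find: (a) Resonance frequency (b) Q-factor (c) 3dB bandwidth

Step 1 — Resonance: ω₀ = 1/√(LC) = 1/√(0.000807·3.22e-05) = 6203 rad/s.
Step 2 — f₀ = ω₀/(2π) = 987.3 Hz.
Step 3 — Parallel Q: Q = R/(ω₀L) = 167/(6203·0.000807) = 33.36.
Step 4 — Bandwidth: Δω = ω₀/Q = 186 rad/s; BW = Δω/(2π) = 29.6 Hz.

(a) f₀ = 987.3 Hz  (b) Q = 33.36  (c) BW = 29.6 Hz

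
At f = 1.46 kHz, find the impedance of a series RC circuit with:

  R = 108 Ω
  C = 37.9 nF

Step 1 — Angular frequency: ω = 2π·f = 2π·1460 = 9173 rad/s.
Step 2 — Component impedances:
  R: Z = R = 108 Ω
  C: Z = 1/(jωC) = -j/(ω·C) = 0 - j2876 Ω
Step 3 — Series combination: Z_total = R + C = 108 - j2876 Ω = 2878∠-87.8° Ω.

Z = 108 - j2876 Ω = 2878∠-87.8° Ω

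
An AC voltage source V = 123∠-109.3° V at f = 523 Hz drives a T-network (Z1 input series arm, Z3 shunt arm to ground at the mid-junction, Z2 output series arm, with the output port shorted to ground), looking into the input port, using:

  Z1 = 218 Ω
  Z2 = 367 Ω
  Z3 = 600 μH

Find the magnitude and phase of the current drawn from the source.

Step 1 — Angular frequency: ω = 2π·f = 2π·523 = 3286 rad/s.
Step 2 — Component impedances:
  Z1: Z = R = 218 Ω
  Z2: Z = R = 367 Ω
  Z3: Z = jωL = j·3286·0.0006 = 0 + j1.972 Ω
Step 3 — With the output port shorted to ground, the output series arm Z2 runs from the junction to ground; the shunt arm Z3 also runs from the junction to ground. They appear in parallel: Z3 || Z2 = 0.01059 + j1.972 Ω.
Step 4 — Series with input arm Z1: Z_in = Z1 + (Z3 || Z2) = 218 + j1.972 Ω = 218∠0.5° Ω.
Step 5 — Source phasor: V = 123∠-109.3° V = -40.65 - j116.1 V.
Step 6 — Ohm's law: I = V / Z_total = (-40.65 - j116.1) / (218 + j1.972) = -0.1913 - j0.5308 A.
Step 7 — Convert to polar: |I| = 0.5642 A, ∠I = -109.8°.

I = 0.5642∠-109.8° A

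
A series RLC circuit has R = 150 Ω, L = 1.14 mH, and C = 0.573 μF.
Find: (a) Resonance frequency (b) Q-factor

Step 1 — Resonance condition Im(Z)=0 gives ω₀ = 1/√(LC).
Step 2 — ω₀ = 1/√(0.00114·5.73e-07) = 3.913e+04 rad/s.
Step 3 — f₀ = ω₀/(2π) = 6227 Hz.
Step 4 — Series Q: Q = ω₀L/R = 3.913e+04·0.00114/150 = 0.2974.

(a) f₀ = 6227 Hz  (b) Q = 0.2974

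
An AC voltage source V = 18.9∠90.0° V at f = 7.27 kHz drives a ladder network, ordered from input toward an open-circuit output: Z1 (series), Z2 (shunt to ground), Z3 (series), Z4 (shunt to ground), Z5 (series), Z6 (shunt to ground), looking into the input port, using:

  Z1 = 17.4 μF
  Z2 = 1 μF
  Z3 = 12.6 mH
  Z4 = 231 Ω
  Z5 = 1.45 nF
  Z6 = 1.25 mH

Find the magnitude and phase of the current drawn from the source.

Step 1 — Angular frequency: ω = 2π·f = 2π·7270 = 4.568e+04 rad/s.
Step 2 — Component impedances:
  Z1: Z = 1/(jωC) = -j/(ω·C) = 0 - j1.258 Ω
  Z2: Z = 1/(jωC) = -j/(ω·C) = 0 - j21.89 Ω
  Z3: Z = jωL = j·4.568e+04·0.0126 = 0 + j575.6 Ω
  Z4: Z = R = 231 Ω
  Z5: Z = 1/(jωC) = -j/(ω·C) = 0 - j1.51e+04 Ω
  Z6: Z = jωL = j·4.568e+04·0.00125 = 0 + j57.1 Ω
Step 3 — Ladder network (open output): work backward from the far end, alternating series and parallel combinations. Z_in = 0.3109 - j23.89 Ω = 23.89∠-89.3° Ω.
Step 4 — Source phasor: V = 18.9∠90.0° V = 0 + j18.9 V.
Step 5 — Ohm's law: I = V / Z_total = (0 + j18.9) / (0.3109 - j23.89) = -0.791 + j0.01029 A.
Step 6 — Convert to polar: |I| = 0.791 A, ∠I = 179.3°.

I = 0.791∠179.3° A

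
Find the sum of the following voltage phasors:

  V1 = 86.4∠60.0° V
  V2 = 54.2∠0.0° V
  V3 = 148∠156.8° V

Step 1 — Convert each phasor to rectangular form:
  V1 = 86.4·(cos(60.0°) + j·sin(60.0°)) = 43.2 + j74.82 V
  V2 = 54.2·(cos(0.0°) + j·sin(0.0°)) = 54.2 V
  V3 = 148·(cos(156.8°) + j·sin(156.8°)) = -136 + j58.3 V
Step 2 — Sum components: V_total = -38.63 + j133.1 V.
Step 3 — Convert to polar: |V_total| = 138.6 V, ∠V_total = 106.2°.

V_total = 138.6∠106.2° V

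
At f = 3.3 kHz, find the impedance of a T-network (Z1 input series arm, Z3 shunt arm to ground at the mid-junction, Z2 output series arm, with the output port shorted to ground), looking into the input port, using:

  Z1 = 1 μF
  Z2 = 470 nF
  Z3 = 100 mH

Step 1 — Angular frequency: ω = 2π·f = 2π·3300 = 2.073e+04 rad/s.
Step 2 — Component impedances:
  Z1: Z = 1/(jωC) = -j/(ω·C) = 0 - j48.23 Ω
  Z2: Z = 1/(jωC) = -j/(ω·C) = 0 - j102.6 Ω
  Z3: Z = jωL = j·2.073e+04·0.1 = 0 + j2073 Ω
Step 3 — With the output port shorted to ground, the output series arm Z2 runs from the junction to ground; the shunt arm Z3 also runs from the junction to ground. They appear in parallel: Z3 || Z2 = 0 - j108 Ω.
Step 4 — Series with input arm Z1: Z_in = Z1 + (Z3 || Z2) = 0 - j156.2 Ω = 156.2∠-90.0° Ω.

Z = 0 - j156.2 Ω = 156.2∠-90.0° Ω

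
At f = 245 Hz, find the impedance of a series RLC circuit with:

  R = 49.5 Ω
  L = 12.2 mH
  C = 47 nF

Step 1 — Angular frequency: ω = 2π·f = 2π·245 = 1539 rad/s.
Step 2 — Component impedances:
  R: Z = R = 49.5 Ω
  L: Z = jωL = j·1539·0.0122 = 0 + j18.78 Ω
  C: Z = 1/(jωC) = -j/(ω·C) = 0 - j1.382e+04 Ω
Step 3 — Series combination: Z_total = R + L + C = 49.5 - j1.38e+04 Ω = 1.38e+04∠-89.8° Ω.

Z = 49.5 - j1.38e+04 Ω = 1.38e+04∠-89.8° Ω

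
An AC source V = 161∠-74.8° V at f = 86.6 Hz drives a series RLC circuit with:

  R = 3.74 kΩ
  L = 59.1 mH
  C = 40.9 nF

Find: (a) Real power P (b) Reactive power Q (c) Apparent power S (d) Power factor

Step 1 — Angular frequency: ω = 2π·f = 2π·86.6 = 544.1 rad/s.
Step 2 — Component impedances:
  R: Z = R = 3740 Ω
  L: Z = jωL = j·544.1·0.0591 = 0 + j32.16 Ω
  C: Z = 1/(jωC) = -j/(ω·C) = 0 - j4.493e+04 Ω
Step 3 — Series combination: Z_total = R + L + C = 3740 - j4.49e+04 Ω = 4.506e+04∠-85.2° Ω.
Step 4 — Source phasor: V = 161∠-74.8° V = 42.21 - j155.4 V.
Step 5 — Current: I = V / Z = 0.003514 + j0.0006474 A = 0.003573∠10.4° A.
Step 6 — Complex power: S = V·I* = 0.04775 - j0.5733 VA.
Step 7 — Real power: P = Re(S) = 0.04775 W.
Step 8 — Reactive power: Q = Im(S) = -0.5733 VAR.
Step 9 — Apparent power: |S| = 0.5753 VA.
Step 10 — Power factor: PF = P/|S| = 0.083 (leading).

(a) P = 0.04775 W  (b) Q = -0.5733 VAR  (c) S = 0.5753 VA  (d) PF = 0.083 (leading)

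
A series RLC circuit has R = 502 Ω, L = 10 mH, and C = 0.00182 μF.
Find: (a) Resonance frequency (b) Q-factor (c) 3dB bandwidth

Step 1 — Resonance condition Im(Z)=0 gives ω₀ = 1/√(LC).
Step 2 — ω₀ = 1/√(0.01·1.82e-09) = 2.344e+05 rad/s.
Step 3 — f₀ = ω₀/(2π) = 3.731e+04 Hz.
Step 4 — Series Q: Q = ω₀L/R = 2.344e+05·0.01/502 = 4.669.
Step 5 — 3dB bandwidth: Δω = ω₀/Q = 5.02e+04 rad/s; BW = Δω/(2π) = 7990 Hz.

(a) f₀ = 3.731e+04 Hz  (b) Q = 4.669  (c) BW = 7990 Hz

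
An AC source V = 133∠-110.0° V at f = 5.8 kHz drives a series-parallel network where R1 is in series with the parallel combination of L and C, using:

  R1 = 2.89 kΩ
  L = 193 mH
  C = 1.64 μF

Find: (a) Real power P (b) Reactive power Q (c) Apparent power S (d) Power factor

Step 1 — Angular frequency: ω = 2π·f = 2π·5800 = 3.644e+04 rad/s.
Step 2 — Component impedances:
  R1: Z = R = 2890 Ω
  L: Z = jωL = j·3.644e+04·0.193 = 0 + j7033 Ω
  C: Z = 1/(jωC) = -j/(ω·C) = 0 - j16.73 Ω
Step 3 — Parallel branch: L || C = 1/(1/L + 1/C) = 0 - j16.77 Ω.
Step 4 — Series with R1: Z_total = R1 + (L || C) = 2890 - j16.77 Ω = 2890∠-0.3° Ω.
Step 5 — Source phasor: V = 133∠-110.0° V = -45.49 - j125 V.
Step 6 — Current: I = V / Z = -0.01549 - j0.04334 A = 0.04602∠-109.7° A.
Step 7 — Complex power: S = V·I* = 6.121 - j0.03552 VA.
Step 8 — Real power: P = Re(S) = 6.121 W.
Step 9 — Reactive power: Q = Im(S) = -0.03552 VAR.
Step 10 — Apparent power: |S| = 6.121 VA.
Step 11 — Power factor: PF = P/|S| = 1 (leading).

(a) P = 6.121 W  (b) Q = -0.03552 VAR  (c) S = 6.121 VA  (d) PF = 1 (leading)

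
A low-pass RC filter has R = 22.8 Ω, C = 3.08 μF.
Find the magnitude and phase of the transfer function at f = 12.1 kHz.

Step 1 — Angular frequency: ω = 2π·1.21e+04 = 7.603e+04 rad/s.
Step 2 — Transfer function: H(jω) = 1/(1 + jωRC).
Step 3 — Denominator: 1 + jωRC = 1 + j·7.603e+04·22.8·3.08e-06 = 1 + j5.339.
Step 4 — H = 0.03389 - j0.181.
Step 5 — Magnitude: |H| = 0.1841 (-14.7 dB); phase: φ = -79.4°.

|H| = 0.1841 (-14.7 dB), φ = -79.4°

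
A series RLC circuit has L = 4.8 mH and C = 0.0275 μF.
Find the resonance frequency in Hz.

Step 1 — Resonance condition Im(Z)=0 gives ω₀ = 1/√(LC).
Step 2 — ω₀ = 1/√(0.0048·2.75e-08) = 8.704e+04 rad/s.
Step 3 — f₀ = ω₀/(2π) = 1.385e+04 Hz.

f₀ = 1.385e+04 Hz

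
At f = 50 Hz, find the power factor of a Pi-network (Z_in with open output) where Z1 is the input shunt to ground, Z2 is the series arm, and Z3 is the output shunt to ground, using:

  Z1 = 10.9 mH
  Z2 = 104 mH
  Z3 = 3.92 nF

Step 1 — Angular frequency: ω = 2π·f = 2π·50 = 314.2 rad/s.
Step 2 — Component impedances:
  Z1: Z = jωL = j·314.2·0.0109 = 0 + j3.424 Ω
  Z2: Z = jωL = j·314.2·0.104 = 0 + j32.67 Ω
  Z3: Z = 1/(jωC) = -j/(ω·C) = 0 - j8.12e+05 Ω
Step 3 — With open output, the series arm Z2 and the output shunt Z3 appear in series to ground: Z2 + Z3 = 0 - j8.12e+05 Ω.
Step 4 — Parallel with input shunt Z1: Z_in = Z1 || (Z2 + Z3) = 0 + j3.424 Ω = 3.424∠90.0° Ω.
Step 5 — Power factor: PF = cos(φ) = Re(Z)/|Z| = -0/3.424 = -0.
Step 6 — Type: Im(Z) = 3.424 ⇒ lagging (phase φ = 90.0°).

PF = -0 (lagging, φ = 90.0°)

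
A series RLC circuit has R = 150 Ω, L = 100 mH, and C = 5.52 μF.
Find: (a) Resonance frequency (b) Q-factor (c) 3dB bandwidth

Step 1 — Resonance condition Im(Z)=0 gives ω₀ = 1/√(LC).
Step 2 — ω₀ = 1/√(0.1·5.52e-06) = 1346 rad/s.
Step 3 — f₀ = ω₀/(2π) = 214.2 Hz.
Step 4 — Series Q: Q = ω₀L/R = 1346·0.1/150 = 0.8973.
Step 5 — 3dB bandwidth: Δω = ω₀/Q = 1500 rad/s; BW = Δω/(2π) = 238.7 Hz.

(a) f₀ = 214.2 Hz  (b) Q = 0.8973  (c) BW = 238.7 Hz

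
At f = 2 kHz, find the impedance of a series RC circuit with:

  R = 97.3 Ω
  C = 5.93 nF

Step 1 — Angular frequency: ω = 2π·f = 2π·2000 = 1.257e+04 rad/s.
Step 2 — Component impedances:
  R: Z = R = 97.3 Ω
  C: Z = 1/(jωC) = -j/(ω·C) = 0 - j1.342e+04 Ω
Step 3 — Series combination: Z_total = R + C = 97.3 - j1.342e+04 Ω = 1.342e+04∠-89.6° Ω.

Z = 97.3 - j1.342e+04 Ω = 1.342e+04∠-89.6° Ω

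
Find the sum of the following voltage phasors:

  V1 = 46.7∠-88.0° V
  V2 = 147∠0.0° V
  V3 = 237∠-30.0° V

Step 1 — Convert each phasor to rectangular form:
  V1 = 46.7·(cos(-88.0°) + j·sin(-88.0°)) = 1.63 - j46.67 V
  V2 = 147·(cos(0.0°) + j·sin(0.0°)) = 147 V
  V3 = 237·(cos(-30.0°) + j·sin(-30.0°)) = 205.2 - j118.5 V
Step 2 — Sum components: V_total = 353.9 - j165.2 V.
Step 3 — Convert to polar: |V_total| = 390.5 V, ∠V_total = -25.0°.

V_total = 390.5∠-25.0° V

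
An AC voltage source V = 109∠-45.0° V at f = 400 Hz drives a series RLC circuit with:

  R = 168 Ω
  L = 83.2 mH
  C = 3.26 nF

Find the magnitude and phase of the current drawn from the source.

Step 1 — Angular frequency: ω = 2π·f = 2π·400 = 2513 rad/s.
Step 2 — Component impedances:
  R: Z = R = 168 Ω
  L: Z = jωL = j·2513·0.0832 = 0 + j209.1 Ω
  C: Z = 1/(jωC) = -j/(ω·C) = 0 - j1.221e+05 Ω
Step 3 — Series combination: Z_total = R + L + C = 168 - j1.218e+05 Ω = 1.218e+05∠-89.9° Ω.
Step 4 — Source phasor: V = 109∠-45.0° V = 77.07 - j77.07 V.
Step 5 — Ohm's law: I = V / Z_total = (77.07 - j77.07) / (168 - j1.218e+05) = 0.0006334 + j0.0006317 A.
Step 6 — Convert to polar: |I| = 0.0008946 A, ∠I = 44.9°.

I = 0.0008946∠44.9° A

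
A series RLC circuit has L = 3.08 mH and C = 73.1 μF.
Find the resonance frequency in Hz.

Step 1 — Resonance condition Im(Z)=0 gives ω₀ = 1/√(LC).
Step 2 — ω₀ = 1/√(0.00308·7.31e-05) = 2107 rad/s.
Step 3 — f₀ = ω₀/(2π) = 335.4 Hz.

f₀ = 335.4 Hz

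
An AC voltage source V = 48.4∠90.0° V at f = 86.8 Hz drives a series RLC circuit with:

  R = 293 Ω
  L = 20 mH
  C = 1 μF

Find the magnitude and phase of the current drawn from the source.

Step 1 — Angular frequency: ω = 2π·f = 2π·86.8 = 545.4 rad/s.
Step 2 — Component impedances:
  R: Z = R = 293 Ω
  L: Z = jωL = j·545.4·0.02 = 0 + j10.91 Ω
  C: Z = 1/(jωC) = -j/(ω·C) = 0 - j1834 Ω
Step 3 — Series combination: Z_total = R + L + C = 293 - j1823 Ω = 1846∠-80.9° Ω.
Step 4 — Source phasor: V = 48.4∠90.0° V = 0 + j48.4 V.
Step 5 — Ohm's law: I = V / Z_total = (0 + j48.4) / (293 - j1823) = -0.02589 + j0.004161 A.
Step 6 — Convert to polar: |I| = 0.02622 A, ∠I = 170.9°.

I = 0.02622∠170.9° A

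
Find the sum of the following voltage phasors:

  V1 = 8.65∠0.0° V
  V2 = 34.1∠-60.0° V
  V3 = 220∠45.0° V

Step 1 — Convert each phasor to rectangular form:
  V1 = 8.65·(cos(0.0°) + j·sin(0.0°)) = 8.65 V
  V2 = 34.1·(cos(-60.0°) + j·sin(-60.0°)) = 17.05 - j29.53 V
  V3 = 220·(cos(45.0°) + j·sin(45.0°)) = 155.6 + j155.6 V
Step 2 — Sum components: V_total = 181.3 + j126 V.
Step 3 — Convert to polar: |V_total| = 220.8 V, ∠V_total = 34.8°.

V_total = 220.8∠34.8° V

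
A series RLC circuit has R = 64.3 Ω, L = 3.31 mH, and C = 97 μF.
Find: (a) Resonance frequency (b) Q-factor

Step 1 — Resonance condition Im(Z)=0 gives ω₀ = 1/√(LC).
Step 2 — ω₀ = 1/√(0.00331·9.7e-05) = 1765 rad/s.
Step 3 — f₀ = ω₀/(2π) = 280.9 Hz.
Step 4 — Series Q: Q = ω₀L/R = 1765·0.00331/64.3 = 0.09085.

(a) f₀ = 280.9 Hz  (b) Q = 0.09085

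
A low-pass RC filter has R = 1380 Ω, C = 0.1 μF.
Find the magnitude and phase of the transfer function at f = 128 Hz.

Step 1 — Angular frequency: ω = 2π·128 = 804.2 rad/s.
Step 2 — Transfer function: H(jω) = 1/(1 + jωRC).
Step 3 — Denominator: 1 + jωRC = 1 + j·804.2·1380·1e-07 = 1 + j0.111.
Step 4 — H = 0.9878 - j0.1096.
Step 5 — Magnitude: |H| = 0.9939 (-0.1 dB); phase: φ = -6.3°.

|H| = 0.9939 (-0.1 dB), φ = -6.3°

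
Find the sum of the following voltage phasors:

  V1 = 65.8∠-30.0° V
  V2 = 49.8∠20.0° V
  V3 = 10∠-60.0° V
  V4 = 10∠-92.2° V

Step 1 — Convert each phasor to rectangular form:
  V1 = 65.8·(cos(-30.0°) + j·sin(-30.0°)) = 56.98 - j32.9 V
  V2 = 49.8·(cos(20.0°) + j·sin(20.0°)) = 46.8 + j17.03 V
  V3 = 10·(cos(-60.0°) + j·sin(-60.0°)) = 5 - j8.66 V
  V4 = 10·(cos(-92.2°) + j·sin(-92.2°)) = -0.3839 - j9.993 V
Step 2 — Sum components: V_total = 108.4 - j34.52 V.
Step 3 — Convert to polar: |V_total| = 113.8 V, ∠V_total = -17.7°.

V_total = 113.8∠-17.7° V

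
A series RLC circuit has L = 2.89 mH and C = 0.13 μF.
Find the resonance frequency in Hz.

Step 1 — Resonance condition Im(Z)=0 gives ω₀ = 1/√(LC).
Step 2 — ω₀ = 1/√(0.00289·1.3e-07) = 5.159e+04 rad/s.
Step 3 — f₀ = ω₀/(2π) = 8211 Hz.

f₀ = 8211 Hz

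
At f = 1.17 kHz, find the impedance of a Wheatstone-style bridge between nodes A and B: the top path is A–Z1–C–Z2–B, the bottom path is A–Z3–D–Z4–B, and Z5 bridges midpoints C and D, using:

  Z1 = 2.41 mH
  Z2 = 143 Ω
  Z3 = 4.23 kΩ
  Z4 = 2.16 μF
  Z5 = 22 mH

Step 1 — Angular frequency: ω = 2π·f = 2π·1170 = 7351 rad/s.
Step 2 — Component impedances:
  Z1: Z = jωL = j·7351·0.00241 = 0 + j17.72 Ω
  Z2: Z = R = 143 Ω
  Z3: Z = R = 4230 Ω
  Z4: Z = 1/(jωC) = -j/(ω·C) = 0 - j62.98 Ω
  Z5: Z = jωL = j·7351·0.022 = 0 + j161.7 Ω
Step 3 — Bridge requires nodal analysis (the Z5 bridge couples midpoints C and D, so the two paths cannot be reduced to a simple series/parallel combination). Setting node B to ground and injecting 1 A at node A, the 3-node admittance system at A, C, D solves to V_A = Z_AB = 48.48 + j80.11 Ω = 93.64∠58.8° Ω.

Z = 48.48 + j80.11 Ω = 93.64∠58.8° Ω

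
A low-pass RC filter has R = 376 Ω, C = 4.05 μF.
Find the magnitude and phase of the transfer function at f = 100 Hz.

Step 1 — Angular frequency: ω = 2π·100 = 628.3 rad/s.
Step 2 — Transfer function: H(jω) = 1/(1 + jωRC).
Step 3 — Denominator: 1 + jωRC = 1 + j·628.3·376·4.05e-06 = 1 + j0.9568.
Step 4 — H = 0.5221 - j0.4995.
Step 5 — Magnitude: |H| = 0.7225 (-2.8 dB); phase: φ = -43.7°.

|H| = 0.7225 (-2.8 dB), φ = -43.7°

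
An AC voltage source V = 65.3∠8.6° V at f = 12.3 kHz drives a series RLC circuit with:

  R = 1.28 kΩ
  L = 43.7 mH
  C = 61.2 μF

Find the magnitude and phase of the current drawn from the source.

Step 1 — Angular frequency: ω = 2π·f = 2π·1.23e+04 = 7.728e+04 rad/s.
Step 2 — Component impedances:
  R: Z = R = 1280 Ω
  L: Z = jωL = j·7.728e+04·0.0437 = 0 + j3377 Ω
  C: Z = 1/(jωC) = -j/(ω·C) = 0 - j0.2114 Ω
Step 3 — Series combination: Z_total = R + L + C = 1280 + j3377 Ω = 3612∠69.2° Ω.
Step 4 — Source phasor: V = 65.3∠8.6° V = 64.57 + j9.765 V.
Step 5 — Ohm's law: I = V / Z_total = (64.57 + j9.765) / (1280 + j3377) = 0.008865 - j0.01576 A.
Step 6 — Convert to polar: |I| = 0.01808 A, ∠I = -60.6°.

I = 0.01808∠-60.6° A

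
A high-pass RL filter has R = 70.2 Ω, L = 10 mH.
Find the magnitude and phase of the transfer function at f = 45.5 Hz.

Step 1 — Angular frequency: ω = 2π·45.5 = 285.9 rad/s.
Step 2 — Transfer function: H(jω) = jωL/(R + jωL).
Step 3 — Numerator jωL = j·2.859; denominator R + jωL = 70.2 + j2.859.
Step 4 — H = 0.001656 + j0.04066.
Step 5 — Magnitude: |H| = 0.04069 (-27.8 dB); phase: φ = 87.7°.

|H| = 0.04069 (-27.8 dB), φ = 87.7°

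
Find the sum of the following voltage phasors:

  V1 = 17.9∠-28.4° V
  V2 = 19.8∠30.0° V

Step 1 — Convert each phasor to rectangular form:
  V1 = 17.9·(cos(-28.4°) + j·sin(-28.4°)) = 15.75 - j8.514 V
  V2 = 19.8·(cos(30.0°) + j·sin(30.0°)) = 17.15 + j9.9 V
Step 2 — Sum components: V_total = 32.89 + j1.386 V.
Step 3 — Convert to polar: |V_total| = 32.92 V, ∠V_total = 2.4°.

V_total = 32.92∠2.4° V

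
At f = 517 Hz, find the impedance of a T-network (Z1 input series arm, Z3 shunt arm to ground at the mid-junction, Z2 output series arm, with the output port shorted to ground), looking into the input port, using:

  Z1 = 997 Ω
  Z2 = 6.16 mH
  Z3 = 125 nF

Step 1 — Angular frequency: ω = 2π·f = 2π·517 = 3248 rad/s.
Step 2 — Component impedances:
  Z1: Z = R = 997 Ω
  Z2: Z = jωL = j·3248·0.00616 = 0 + j20.01 Ω
  Z3: Z = 1/(jωC) = -j/(ω·C) = 0 - j2463 Ω
Step 3 — With the output port shorted to ground, the output series arm Z2 runs from the junction to ground; the shunt arm Z3 also runs from the junction to ground. They appear in parallel: Z3 || Z2 = 0 + j20.17 Ω.
Step 4 — Series with input arm Z1: Z_in = Z1 + (Z3 || Z2) = 997 + j20.17 Ω = 997.2∠1.2° Ω.

Z = 997 + j20.17 Ω = 997.2∠1.2° Ω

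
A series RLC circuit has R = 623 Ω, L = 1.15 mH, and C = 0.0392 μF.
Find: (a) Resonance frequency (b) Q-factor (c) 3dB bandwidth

Step 1 — Resonance condition Im(Z)=0 gives ω₀ = 1/√(LC).
Step 2 — ω₀ = 1/√(0.00115·3.92e-08) = 1.489e+05 rad/s.
Step 3 — f₀ = ω₀/(2π) = 2.37e+04 Hz.
Step 4 — Series Q: Q = ω₀L/R = 1.489e+05·0.00115/623 = 0.2749.
Step 5 — 3dB bandwidth: Δω = ω₀/Q = 5.417e+05 rad/s; BW = Δω/(2π) = 8.622e+04 Hz.

(a) f₀ = 2.37e+04 Hz  (b) Q = 0.2749  (c) BW = 8.622e+04 Hz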